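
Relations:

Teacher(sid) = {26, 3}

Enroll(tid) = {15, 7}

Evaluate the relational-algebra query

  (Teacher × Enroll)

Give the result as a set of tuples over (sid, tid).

{(26, 15), (26, 7), (3, 15), (3, 7)}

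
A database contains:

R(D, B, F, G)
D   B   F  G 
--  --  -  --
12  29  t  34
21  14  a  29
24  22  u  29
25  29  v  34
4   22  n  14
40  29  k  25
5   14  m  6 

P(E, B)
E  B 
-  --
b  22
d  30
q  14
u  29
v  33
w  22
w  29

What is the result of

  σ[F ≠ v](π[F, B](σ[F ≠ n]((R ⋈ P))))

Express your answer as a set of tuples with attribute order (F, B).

{(a, 14), (k, 29), (m, 14), (t, 29), (u, 22)}

Joining R and P on B yields {(12, 29, t, 34, u), (12, 29, t, 34, w), (21, 14, a, 29, q), (24, 22, u, 29, b), (24, 22, u, 29, w), (25, 29, v, 34, u), (25, 29, v, 34, w), (4, 22, n, 14, b), (4, 22, n, 14, w), (40, 29, k, 25, u), (40, 29, k, 25, w), (5, 14, m, 6, q)}.
Filtering on F ≠ n leaves {(12, 29, t, 34, u), (12, 29, t, 34, w), (21, 14, a, 29, q), (24, 22, u, 29, b), (24, 22, u, 29, w), (25, 29, v, 34, u), (25, 29, v, 34, w), (40, 29, k, 25, u), (40, 29, k, 25, w), (5, 14, m, 6, q)}.
Projecting to F, B (4 duplicate(s) eliminated): {(a, 14), (k, 29), (m, 14), (t, 29), (u, 22), (v, 29)}
Filtering on F ≠ v leaves {(a, 14), (k, 29), (m, 14), (t, 29), (u, 22)}.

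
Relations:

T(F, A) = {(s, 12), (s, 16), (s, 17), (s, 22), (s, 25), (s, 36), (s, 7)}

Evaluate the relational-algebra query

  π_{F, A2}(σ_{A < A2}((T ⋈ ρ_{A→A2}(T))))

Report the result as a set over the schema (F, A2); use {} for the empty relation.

{(s, 12), (s, 16), (s, 17), (s, 22), (s, 25), (s, 36)}

ρ[A→A2]: schema becomes (F, A2); tuples unchanged.
Joining T and ρ_{A→A2}(T) on F yields {(s, 12, 12), (s, 12, 16), (s, 12, 17), (s, 12, 22), (s, 12, 25), (s, 12, 36), (s, 12, 7), (s, 16, 12), (s, 16, 16), (s, 16, 17), (s, 16, 22), (s, 16, 25), (s, 16, 36), (s, 16, 7), (s, 17, 12), (s, 17, 16), (s, 17, 17), (s, 17, 22), (s, 17, 25), (s, 17, 36), (s, 17, 7), (s, 22, 12), (s, 22, 16), (s, 22, 17), (s, 22, 22), (s, 22, 25), (s, 22, 36), (s, 22, 7), (s, 25, 12), (s, 25, 16), (s, 25, 17), (s, 25, 22), (s, 25, 25), (s, 25, 36), (s, 25, 7), (s, 36, 12), (s, 36, 16), (s, 36, 17), (s, 36, 22), (s, 36, 25), (s, 36, 36), (s, 36, 7), (s, 7, 12), (s, 7, 16), (s, 7, 17), (s, 7, 22), (s, 7, 25), (s, 7, 36), (s, 7, 7)}.
σ[A < A2]: keep tuples satisfying A < A2 → {(s, 12, 16), (s, 12, 17), (s, 12, 22), (s, 12, 25), (s, 12, 36), (s, 16, 17), (s, 16, 22), (s, 16, 25), (s, 16, 36), (s, 17, 22), (s, 17, 25), (s, 17, 36), (s, 22, 25), (s, 22, 36), (s, 25, 36), (s, 7, 12), (s, 7, 16), (s, 7, 17), (s, 7, 22), (s, 7, 25), (s, 7, 36)}
Projecting to F, A2 (15 duplicate(s) eliminated): {(s, 12), (s, 16), (s, 17), (s, 22), (s, 25), (s, 36)}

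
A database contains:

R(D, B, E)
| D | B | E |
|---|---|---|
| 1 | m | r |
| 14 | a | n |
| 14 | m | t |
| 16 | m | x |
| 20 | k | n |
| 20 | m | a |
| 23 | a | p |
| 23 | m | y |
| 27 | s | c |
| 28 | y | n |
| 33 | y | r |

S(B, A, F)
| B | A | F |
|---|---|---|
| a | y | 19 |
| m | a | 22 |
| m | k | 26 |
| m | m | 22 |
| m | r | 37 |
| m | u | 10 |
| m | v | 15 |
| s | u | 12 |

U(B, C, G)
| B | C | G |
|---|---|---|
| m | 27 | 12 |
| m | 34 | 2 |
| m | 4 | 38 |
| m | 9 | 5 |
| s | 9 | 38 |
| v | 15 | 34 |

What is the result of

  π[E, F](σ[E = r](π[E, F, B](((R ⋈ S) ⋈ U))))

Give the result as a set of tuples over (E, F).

{(r, 10), (r, 15), (r, 22), (r, 26), (r, 37)}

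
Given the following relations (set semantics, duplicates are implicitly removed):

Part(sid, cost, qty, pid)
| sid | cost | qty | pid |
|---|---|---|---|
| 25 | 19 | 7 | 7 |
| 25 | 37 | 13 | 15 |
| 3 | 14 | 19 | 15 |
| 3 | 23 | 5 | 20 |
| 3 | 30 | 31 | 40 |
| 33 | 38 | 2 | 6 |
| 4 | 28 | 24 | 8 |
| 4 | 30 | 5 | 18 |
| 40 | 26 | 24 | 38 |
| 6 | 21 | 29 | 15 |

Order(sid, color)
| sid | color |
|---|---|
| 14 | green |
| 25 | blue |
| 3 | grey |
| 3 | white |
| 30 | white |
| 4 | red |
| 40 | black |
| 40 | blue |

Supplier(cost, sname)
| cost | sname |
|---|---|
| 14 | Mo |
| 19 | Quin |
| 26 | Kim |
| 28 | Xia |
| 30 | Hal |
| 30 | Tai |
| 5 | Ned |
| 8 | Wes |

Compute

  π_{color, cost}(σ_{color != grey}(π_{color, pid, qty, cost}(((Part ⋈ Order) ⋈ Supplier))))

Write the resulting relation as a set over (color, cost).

{(black, 26), (blue, 19), (blue, 26), (red, 28), (red, 30), (white, 14), (white, 30)}

Part ⋈ Order (natural join on sid): {(25, 19, 7, 7, blue), (25, 37, 13, 15, blue), (3, 14, 19, 15, grey), (3, 14, 19, 15, white), (3, 23, 5, 20, grey), (3, 23, 5, 20, white), (3, 30, 31, 40, grey), (3, 30, 31, 40, white), (4, 28, 24, 8, red), (4, 30, 5, 18, red), (40, 26, 24, 38, black), (40, 26, 24, 38, blue)}
(Part ⋈ Order) ⋈ Supplier (natural join on cost): {(25, 19, 7, 7, blue, Quin), (3, 14, 19, 15, grey, Mo), (3, 14, 19, 15, white, Mo), (3, 30, 31, 40, grey, Hal), (3, 30, 31, 40, grey, Tai), (3, 30, 31, 40, white, Hal), (3, 30, 31, 40, white, Tai), (4, 28, 24, 8, red, Xia), (4, 30, 5, 18, red, Hal), (4, 30, 5, 18, red, Tai), (40, 26, 24, 38, black, Kim), (40, 26, 24, 38, blue, Kim)}
Projecting to color, pid, qty, cost (3 duplicate(s) eliminated): {(black, 38, 24, 26), (blue, 38, 24, 26), (blue, 7, 7, 19), (grey, 15, 19, 14), (grey, 40, 31, 30), (red, 18, 5, 30), (red, 8, 24, 28), (white, 15, 19, 14), (white, 40, 31, 30)}
Selection color != grey: {(black, 38, 24, 26), (blue, 38, 24, 26), (blue, 7, 7, 19), (red, 18, 5, 30), (red, 8, 24, 28), (white, 15, 19, 14), (white, 40, 31, 30)}
Projecting to color, cost: {(black, 26), (blue, 19), (blue, 26), (red, 28), (red, 30), (white, 14), (white, 30)}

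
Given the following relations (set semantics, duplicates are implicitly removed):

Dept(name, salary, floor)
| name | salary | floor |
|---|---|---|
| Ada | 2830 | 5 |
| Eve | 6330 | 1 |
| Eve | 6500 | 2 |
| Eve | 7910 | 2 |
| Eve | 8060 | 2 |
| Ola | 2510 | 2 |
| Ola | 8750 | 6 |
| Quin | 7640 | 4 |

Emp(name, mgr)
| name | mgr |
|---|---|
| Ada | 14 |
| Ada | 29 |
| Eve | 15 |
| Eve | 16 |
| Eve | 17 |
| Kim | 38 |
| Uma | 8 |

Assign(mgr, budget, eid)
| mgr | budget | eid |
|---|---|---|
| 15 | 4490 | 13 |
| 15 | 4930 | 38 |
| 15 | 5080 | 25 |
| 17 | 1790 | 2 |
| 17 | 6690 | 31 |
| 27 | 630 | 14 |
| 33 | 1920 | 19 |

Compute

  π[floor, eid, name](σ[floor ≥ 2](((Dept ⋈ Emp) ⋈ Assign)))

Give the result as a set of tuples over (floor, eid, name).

Natural join on name: {(Ada, 2830, 5, 14), (Ada, 2830, 5, 29), (Eve, 6330, 1, 15), (Eve, 6330, 1, 16), (Eve, 6330, 1, 17), (Eve, 6500, 2, 15), (Eve, 6500, 2, 16), (Eve, 6500, 2, 17), (Eve, 7910, 2, 15), (Eve, 7910, 2, 16), (Eve, 7910, 2, 17), (Eve, 8060, 2, 15), (Eve, 8060, 2, 16), (Eve, 8060, 2, 17)}
Natural join on mgr: {(Eve, 6330, 1, 15, 4490, 13), (Eve, 6330, 1, 15, 4930, 38), (Eve, 6330, 1, 15, 5080, 25), (Eve, 6330, 1, 17, 1790, 2), (Eve, 6330, 1, 17, 6690, 31), (Eve, 6500, 2, 15, 4490, 13), (Eve, 6500, 2, 15, 4930, 38), (Eve, 6500, 2, 15, 5080, 25), (Eve, 6500, 2, 17, 1790, 2), (Eve, 6500, 2, 17, 6690, 31), (Eve, 7910, 2, 15, 4490, 13), (Eve, 7910, 2, 15, 4930, 38), (Eve, 7910, 2, 15, 5080, 25), (Eve, 7910, 2, 17, 1790, 2), (Eve, 7910, 2, 17, 6690, 31), (Eve, 8060, 2, 15, 4490, 13), (Eve, 8060, 2, 15, 4930, 38), (Eve, 8060, 2, 15, 5080, 25), (Eve, 8060, 2, 17, 1790, 2), (Eve, 8060, 2, 17, 6690, 31)}
Filtering on floor ≥ 2 leaves {(Eve, 6500, 2, 15, 4490, 13), (Eve, 6500, 2, 15, 4930, 38), (Eve, 6500, 2, 15, 5080, 25), (Eve, 6500, 2, 17, 1790, 2), (Eve, 6500, 2, 17, 6690, 31), (Eve, 7910, 2, 15, 4490, 13), (Eve, 7910, 2, 15, 4930, 38), (Eve, 7910, 2, 15, 5080, 25), (Eve, 7910, 2, 17, 1790, 2), (Eve, 7910, 2, 17, 6690, 31), (Eve, 8060, 2, 15, 4490, 13), (Eve, 8060, 2, 15, 4930, 38), (Eve, 8060, 2, 15, 5080, 25), (Eve, 8060, 2, 17, 1790, 2), (Eve, 8060, 2, 17, 6690, 31)}.
Projecting to floor, eid, name (10 duplicate(s) eliminated): {(2, 13, Eve), (2, 2, Eve), (2, 25, Eve), (2, 31, Eve), (2, 38, Eve)}

{(2, 13, Eve), (2, 2, Eve), (2, 25, Eve), (2, 31, Eve), (2, 38, Eve)}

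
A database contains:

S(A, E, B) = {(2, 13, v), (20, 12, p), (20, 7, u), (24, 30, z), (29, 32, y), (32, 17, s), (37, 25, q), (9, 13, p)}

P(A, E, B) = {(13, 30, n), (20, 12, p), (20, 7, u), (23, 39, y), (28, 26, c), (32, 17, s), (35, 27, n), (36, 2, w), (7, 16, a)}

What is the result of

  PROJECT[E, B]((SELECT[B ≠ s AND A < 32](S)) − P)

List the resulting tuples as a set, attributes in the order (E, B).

Selection B ≠ s AND A < 32: {(2, 13, v), (20, 12, p), (20, 7, u), (24, 30, z), (29, 32, y), (9, 13, p)}
Set difference of the two operands is {(2, 13, v), (24, 30, z), (29, 32, y), (9, 13, p)}.
Projecting to E, B: {(13, p), (13, v), (30, z), (32, y)}

{(13, p), (13, v), (30, z), (32, y)}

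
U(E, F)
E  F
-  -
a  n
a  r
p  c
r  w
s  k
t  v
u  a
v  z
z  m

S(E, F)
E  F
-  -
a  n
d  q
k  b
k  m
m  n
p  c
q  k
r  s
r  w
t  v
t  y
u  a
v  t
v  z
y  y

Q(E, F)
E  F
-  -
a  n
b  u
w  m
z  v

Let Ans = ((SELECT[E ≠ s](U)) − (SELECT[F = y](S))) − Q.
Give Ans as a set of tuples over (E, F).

{(a, r), (p, c), (r, w), (t, v), (u, a), (v, z), (z, m)}

Apply σ_{E ≠ s}; surviving tuples: {(a, n), (a, r), (p, c), (r, w), (t, v), (u, a), (v, z), (z, m)}
Apply σ_{F = y}; surviving tuples: {(t, y), (y, y)}
Taking the difference: {(a, n), (a, r), (p, c), (r, w), (t, v), (u, a), (v, z), (z, m)}
Taking the difference: {(a, r), (p, c), (r, w), (t, v), (u, a), (v, z), (z, m)}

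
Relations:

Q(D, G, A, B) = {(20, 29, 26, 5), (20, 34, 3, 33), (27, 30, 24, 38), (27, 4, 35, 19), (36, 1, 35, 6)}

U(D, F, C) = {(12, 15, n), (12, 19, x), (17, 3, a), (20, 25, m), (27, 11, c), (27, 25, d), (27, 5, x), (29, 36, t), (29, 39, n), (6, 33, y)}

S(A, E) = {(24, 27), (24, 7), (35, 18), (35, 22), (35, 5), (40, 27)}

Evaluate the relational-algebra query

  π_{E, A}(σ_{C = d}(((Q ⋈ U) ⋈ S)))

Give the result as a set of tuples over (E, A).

{(18, 35), (22, 35), (27, 24), (5, 35), (7, 24)}

Q ⋈ U (natural join on D): {(20, 29, 26, 5, 25, m), (20, 34, 3, 33, 25, m), (27, 30, 24, 38, 11, c), (27, 30, 24, 38, 25, d), (27, 30, 24, 38, 5, x), (27, 4, 35, 19, 11, c), (27, 4, 35, 19, 25, d), (27, 4, 35, 19, 5, x)}
(Q ⋈ U) ⋈ S (natural join on A): {(27, 30, 24, 38, 11, c, 27), (27, 30, 24, 38, 11, c, 7), (27, 30, 24, 38, 25, d, 27), (27, 30, 24, 38, 25, d, 7), (27, 30, 24, 38, 5, x, 27), (27, 30, 24, 38, 5, x, 7), (27, 4, 35, 19, 11, c, 18), (27, 4, 35, 19, 11, c, 22), (27, 4, 35, 19, 11, c, 5), (27, 4, 35, 19, 25, d, 18), (27, 4, 35, 19, 25, d, 22), (27, 4, 35, 19, 25, d, 5), (27, 4, 35, 19, 5, x, 18), (27, 4, 35, 19, 5, x, 22), (27, 4, 35, 19, 5, x, 5)}
Selection C = d: {(27, 30, 24, 38, 25, d, 27), (27, 30, 24, 38, 25, d, 7), (27, 4, 35, 19, 25, d, 18), (27, 4, 35, 19, 25, d, 22), (27, 4, 35, 19, 25, d, 5)}
Projecting to E, A: {(18, 35), (22, 35), (27, 24), (5, 35), (7, 24)}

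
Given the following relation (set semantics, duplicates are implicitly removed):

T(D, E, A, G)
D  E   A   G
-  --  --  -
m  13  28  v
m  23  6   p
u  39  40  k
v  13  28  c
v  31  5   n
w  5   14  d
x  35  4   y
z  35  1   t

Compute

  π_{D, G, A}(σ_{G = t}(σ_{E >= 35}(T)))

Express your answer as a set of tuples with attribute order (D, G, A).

{(z, t, 1)}

Selection E >= 35: {(u, 39, 40, k), (x, 35, 4, y), (z, 35, 1, t)}
Selection G = t: {(z, 35, 1, t)}
π_{D, G, A} gives {(z, t, 1)}.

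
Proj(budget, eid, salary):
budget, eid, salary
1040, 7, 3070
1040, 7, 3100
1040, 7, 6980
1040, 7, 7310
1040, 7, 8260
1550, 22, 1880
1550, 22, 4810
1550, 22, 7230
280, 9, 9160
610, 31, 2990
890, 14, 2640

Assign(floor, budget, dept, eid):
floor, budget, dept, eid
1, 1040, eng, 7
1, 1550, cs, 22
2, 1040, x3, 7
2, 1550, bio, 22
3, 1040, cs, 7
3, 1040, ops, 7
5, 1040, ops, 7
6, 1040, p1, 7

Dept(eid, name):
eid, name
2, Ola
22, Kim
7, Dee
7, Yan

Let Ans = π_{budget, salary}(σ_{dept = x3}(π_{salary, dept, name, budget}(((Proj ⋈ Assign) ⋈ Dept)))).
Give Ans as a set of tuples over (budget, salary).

{(1040, 3070), (1040, 3100), (1040, 6980), (1040, 7310), (1040, 8260)}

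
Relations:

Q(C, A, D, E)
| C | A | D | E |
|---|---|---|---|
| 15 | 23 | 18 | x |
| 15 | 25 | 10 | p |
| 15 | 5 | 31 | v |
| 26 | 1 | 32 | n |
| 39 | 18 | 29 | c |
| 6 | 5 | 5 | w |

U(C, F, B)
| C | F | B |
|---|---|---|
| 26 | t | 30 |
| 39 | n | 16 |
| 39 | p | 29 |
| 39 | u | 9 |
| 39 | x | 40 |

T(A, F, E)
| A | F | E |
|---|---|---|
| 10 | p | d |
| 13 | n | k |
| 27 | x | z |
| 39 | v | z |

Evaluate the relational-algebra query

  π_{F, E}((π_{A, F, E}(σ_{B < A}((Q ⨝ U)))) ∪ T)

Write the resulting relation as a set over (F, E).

{(n, c), (n, k), (p, d), (u, c), (v, z), (x, z)}

Joining Q and U on C yields {(26, 1, 32, n, t, 30), (39, 18, 29, c, n, 16), (39, 18, 29, c, p, 29), (39, 18, 29, c, u, 9), (39, 18, 29, c, x, 40)}.
Filtering on B < A leaves {(39, 18, 29, c, n, 16), (39, 18, 29, c, u, 9)}.
Keep only column(s) A, F, E: {(18, n, c), (18, u, c)}
Union: {(18, n, c), (18, u, c)} with {(10, p, d), (13, n, k), (27, x, z), (39, v, z)} → {(10, p, d), (13, n, k), (18, n, c), (18, u, c), (27, x, z), (39, v, z)}
Keep only column(s) F, E: {(n, c), (n, k), (p, d), (u, c), (v, z), (x, z)}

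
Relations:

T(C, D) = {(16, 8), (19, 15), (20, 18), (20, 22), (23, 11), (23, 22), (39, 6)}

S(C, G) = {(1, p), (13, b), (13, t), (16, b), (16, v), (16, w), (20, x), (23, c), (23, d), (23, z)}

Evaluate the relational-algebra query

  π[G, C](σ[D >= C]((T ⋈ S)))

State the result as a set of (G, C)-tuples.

{(x, 20)}

T ⋈ S (natural join on C): {(16, 8, b), (16, 8, v), (16, 8, w), (20, 18, x), (20, 22, x), (23, 11, c), (23, 11, d), (23, 11, z), (23, 22, c), (23, 22, d), (23, 22, z)}
Apply σ_{D >= C}; surviving tuples: {(20, 22, x)}
Keep only column(s) G, C: {(x, 20)}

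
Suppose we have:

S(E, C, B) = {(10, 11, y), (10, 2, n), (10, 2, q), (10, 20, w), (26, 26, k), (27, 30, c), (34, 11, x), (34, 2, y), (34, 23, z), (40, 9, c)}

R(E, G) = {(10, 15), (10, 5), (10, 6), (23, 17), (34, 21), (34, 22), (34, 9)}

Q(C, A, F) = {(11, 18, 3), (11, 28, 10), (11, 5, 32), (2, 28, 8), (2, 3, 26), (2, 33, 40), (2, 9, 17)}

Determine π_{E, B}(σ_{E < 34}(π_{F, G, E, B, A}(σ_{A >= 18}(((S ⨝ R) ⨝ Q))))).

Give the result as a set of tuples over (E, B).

S ⋈ R (natural join on E): {(10, 11, y, 15), (10, 11, y, 5), (10, 11, y, 6), (10, 2, n, 15), (10, 2, n, 5), (10, 2, n, 6), (10, 2, q, 15), (10, 2, q, 5), (10, 2, q, 6), (10, 20, w, 15), (10, 20, w, 5), (10, 20, w, 6), (34, 11, x, 21), (34, 11, x, 22), (34, 11, x, 9), (34, 2, y, 21), (34, 2, y, 22), (34, 2, y, 9), (34, 23, z, 21), (34, 23, z, 22), (34, 23, z, 9)}
(S ⨝ R) ⋈ Q (natural join on C): {(10, 11, y, 15, 18, 3), (10, 11, y, 15, 28, 10), (10, 11, y, 15, 5, 32), (10, 11, y, 5, 18, 3), (10, 11, y, 5, 28, 10), (10, 11, y, 5, 5, 32), (10, 11, y, 6, 18, 3), (10, 11, y, 6, 28, 10), (10, 11, y, 6, 5, 32), (10, 2, n, 15, 28, 8), (10, 2, n, 15, 3, 26), (10, 2, n, 15, 33, 40), (10, 2, n, 15, 9, 17), (10, 2, n, 5, 28, 8), (10, 2, n, 5, 3, 26), (10, 2, n, 5, 33, 40), (10, 2, n, 5, 9, 17), (10, 2, n, 6, 28, 8), (10, 2, n, 6, 3, 26), (10, 2, n, 6, 33, 40), (10, 2, n, 6, 9, 17), (10, 2, q, 15, 28, 8), (10, 2, q, 15, 3, 26), (10, 2, q, 15, 33, 40), (10, 2, q, 15, 9, 17), (10, 2, q, 5, 28, 8), (10, 2, q, 5, 3, 26), (10, 2, q, 5, 33, 40), (10, 2, q, 5, 9, 17), (10, 2, q, 6, 28, 8), (10, 2, q, 6, 3, 26), (10, 2, q, 6, 33, 40), (10, 2, q, 6, 9, 17), (34, 11, x, 21, 18, 3), (34, 11, x, 21, 28, 10), (34, 11, x, 21, 5, 32), (34, 11, x, 22, 18, 3), (34, 11, x, 22, 28, 10), (34, 11, x, 22, 5, 32), (34, 11, x, 9, 18, 3), (34, 11, x, 9, 28, 10), (34, 11, x, 9, 5, 32), (34, 2, y, 21, 28, 8), (34, 2, y, 21, 3, 26), (34, 2, y, 21, 33, 40), (34, 2, y, 21, 9, 17), (34, 2, y, 22, 28, 8), (34, 2, y, 22, 3, 26), (34, 2, y, 22, 33, 40), (34, 2, y, 22, 9, 17), (34, 2, y, 9, 28, 8), (34, 2, y, 9, 3, 26), (34, 2, y, 9, 33, 40), (34, 2, y, 9, 9, 17)}
σ[A >= 18]: keep tuples satisfying A >= 18 → {(10, 11, y, 15, 18, 3), (10, 11, y, 15, 28, 10), (10, 11, y, 5, 18, 3), (10, 11, y, 5, 28, 10), (10, 11, y, 6, 18, 3), (10, 11, y, 6, 28, 10), (10, 2, n, 15, 28, 8), (10, 2, n, 15, 33, 40), (10, 2, n, 5, 28, 8), (10, 2, n, 5, 33, 40), (10, 2, n, 6, 28, 8), (10, 2, n, 6, 33, 40), (10, 2, q, 15, 28, 8), (10, 2, q, 15, 33, 40), (10, 2, q, 5, 28, 8), (10, 2, q, 5, 33, 40), (10, 2, q, 6, 28, 8), (10, 2, q, 6, 33, 40), (34, 11, x, 21, 18, 3), (34, 11, x, 21, 28, 10), (34, 11, x, 22, 18, 3), (34, 11, x, 22, 28, 10), (34, 11, x, 9, 18, 3), (34, 11, x, 9, 28, 10), (34, 2, y, 21, 28, 8), (34, 2, y, 21, 33, 40), (34, 2, y, 22, 28, 8), (34, 2, y, 22, 33, 40), (34, 2, y, 9, 28, 8), (34, 2, y, 9, 33, 40)}
Projecting to F, G, E, B, A: {(10, 15, 10, y, 28), (10, 21, 34, x, 28), (10, 22, 34, x, 28), (10, 5, 10, y, 28), (10, 6, 10, y, 28), (10, 9, 34, x, 28), (3, 15, 10, y, 18), (3, 21, 34, x, 18), (3, 22, 34, x, 18), (3, 5, 10, y, 18), (3, 6, 10, y, 18), (3, 9, 34, x, 18), (40, 15, 10, n, 33), (40, 15, 10, q, 33), (40, 21, 34, y, 33), (40, 22, 34, y, 33), (40, 5, 10, n, 33), (40, 5, 10, q, 33), (40, 6, 10, n, 33), (40, 6, 10, q, 33), (40, 9, 34, y, 33), (8, 15, 10, n, 28), (8, 15, 10, q, 28), (8, 21, 34, y, 28), (8, 22, 34, y, 28), (8, 5, 10, n, 28), (8, 5, 10, q, 28), (8, 6, 10, n, 28), (8, 6, 10, q, 28), (8, 9, 34, y, 28)}
σ[E < 34]: keep tuples satisfying E < 34 → {(10, 15, 10, y, 28), (10, 5, 10, y, 28), (10, 6, 10, y, 28), (3, 15, 10, y, 18), (3, 5, 10, y, 18), (3, 6, 10, y, 18), (40, 15, 10, n, 33), (40, 15, 10, q, 33), (40, 5, 10, n, 33), (40, 5, 10, q, 33), (40, 6, 10, n, 33), (40, 6, 10, q, 33), (8, 15, 10, n, 28), (8, 15, 10, q, 28), (8, 5, 10, n, 28), (8, 5, 10, q, 28), (8, 6, 10, n, 28), (8, 6, 10, q, 28)}
Projecting to E, B (15 duplicate(s) eliminated): {(10, n), (10, q), (10, y)}

{(10, n), (10, q), (10, y)}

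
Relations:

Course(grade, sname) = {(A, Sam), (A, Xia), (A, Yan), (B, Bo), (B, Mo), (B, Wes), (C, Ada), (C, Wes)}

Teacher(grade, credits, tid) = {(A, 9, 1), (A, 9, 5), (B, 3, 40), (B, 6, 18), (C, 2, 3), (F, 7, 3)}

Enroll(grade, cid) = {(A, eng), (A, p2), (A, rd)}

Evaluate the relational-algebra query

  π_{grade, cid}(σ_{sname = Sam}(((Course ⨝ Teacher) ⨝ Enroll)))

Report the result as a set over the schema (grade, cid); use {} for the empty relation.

Natural join on grade: {(A, Sam, 9, 1), (A, Sam, 9, 5), (A, Xia, 9, 1), (A, Xia, 9, 5), (A, Yan, 9, 1), (A, Yan, 9, 5), (B, Bo, 3, 40), (B, Bo, 6, 18), (B, Mo, 3, 40), (B, Mo, 6, 18), (B, Wes, 3, 40), (B, Wes, 6, 18), (C, Ada, 2, 3), (C, Wes, 2, 3)}
Natural join on grade: {(A, Sam, 9, 1, eng), (A, Sam, 9, 1, p2), (A, Sam, 9, 1, rd), (A, Sam, 9, 5, eng), (A, Sam, 9, 5, p2), (A, Sam, 9, 5, rd), (A, Xia, 9, 1, eng), (A, Xia, 9, 1, p2), (A, Xia, 9, 1, rd), (A, Xia, 9, 5, eng), (A, Xia, 9, 5, p2), (A, Xia, 9, 5, rd), (A, Yan, 9, 1, eng), (A, Yan, 9, 1, p2), (A, Yan, 9, 1, rd), (A, Yan, 9, 5, eng), (A, Yan, 9, 5, p2), (A, Yan, 9, 5, rd)}
σ[sname = Sam]: keep tuples satisfying sname = Sam → {(A, Sam, 9, 1, eng), (A, Sam, 9, 1, p2), (A, Sam, 9, 1, rd), (A, Sam, 9, 5, eng), (A, Sam, 9, 5, p2), (A, Sam, 9, 5, rd)}
π_{grade, cid} gives {(A, eng), (A, p2), (A, rd)} (3 duplicate(s) eliminated).

{(A, eng), (A, p2), (A, rd)}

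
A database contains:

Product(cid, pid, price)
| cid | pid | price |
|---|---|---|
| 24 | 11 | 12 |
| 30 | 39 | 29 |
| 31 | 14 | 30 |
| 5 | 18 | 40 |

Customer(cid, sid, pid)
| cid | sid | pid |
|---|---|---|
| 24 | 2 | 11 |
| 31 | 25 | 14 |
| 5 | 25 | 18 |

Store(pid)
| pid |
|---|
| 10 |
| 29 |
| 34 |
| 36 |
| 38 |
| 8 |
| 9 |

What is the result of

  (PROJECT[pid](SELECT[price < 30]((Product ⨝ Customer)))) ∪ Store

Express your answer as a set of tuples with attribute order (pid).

{10, 11, 29, 34, 36, 38, 8, 9}

Product ⋈ Customer (natural join on cid, pid): {(24, 11, 12, 2), (31, 14, 30, 25), (5, 18, 40, 25)}
Apply σ_{price < 30}; surviving tuples: {(24, 11, 12, 2)}
Projecting to pid: {11}
Set union of the two operands is {10, 11, 29, 34, 36, 38, 8, 9}.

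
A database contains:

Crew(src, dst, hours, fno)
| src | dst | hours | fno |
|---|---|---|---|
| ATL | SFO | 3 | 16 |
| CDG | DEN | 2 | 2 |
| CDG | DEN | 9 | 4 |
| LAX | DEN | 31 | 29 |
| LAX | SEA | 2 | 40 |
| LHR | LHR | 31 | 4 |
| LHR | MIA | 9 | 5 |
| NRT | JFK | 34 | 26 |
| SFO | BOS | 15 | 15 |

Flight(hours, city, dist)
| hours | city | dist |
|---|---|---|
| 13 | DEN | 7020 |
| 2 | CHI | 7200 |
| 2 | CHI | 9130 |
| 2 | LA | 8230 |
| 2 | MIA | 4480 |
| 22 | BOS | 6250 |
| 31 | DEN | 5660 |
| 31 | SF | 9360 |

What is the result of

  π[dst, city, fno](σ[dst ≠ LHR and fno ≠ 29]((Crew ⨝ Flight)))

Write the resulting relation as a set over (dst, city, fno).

Joining Crew and Flight on hours yields {(CDG, DEN, 2, 2, CHI, 7200), (CDG, DEN, 2, 2, CHI, 9130), (CDG, DEN, 2, 2, LA, 8230), (CDG, DEN, 2, 2, MIA, 4480), (LAX, DEN, 31, 29, DEN, 5660), (LAX, DEN, 31, 29, SF, 9360), (LAX, SEA, 2, 40, CHI, 7200), (LAX, SEA, 2, 40, CHI, 9130), (LAX, SEA, 2, 40, LA, 8230), (LAX, SEA, 2, 40, MIA, 4480), (LHR, LHR, 31, 4, DEN, 5660), (LHR, LHR, 31, 4, SF, 9360)}.
Filtering on dst ≠ LHR and fno ≠ 29 leaves {(CDG, DEN, 2, 2, CHI, 7200), (CDG, DEN, 2, 2, CHI, 9130), (CDG, DEN, 2, 2, LA, 8230), (CDG, DEN, 2, 2, MIA, 4480), (LAX, SEA, 2, 40, CHI, 7200), (LAX, SEA, 2, 40, CHI, 9130), (LAX, SEA, 2, 40, LA, 8230), (LAX, SEA, 2, 40, MIA, 4480)}.
Projecting to dst, city, fno (2 duplicate(s) eliminated): {(DEN, CHI, 2), (DEN, LA, 2), (DEN, MIA, 2), (SEA, CHI, 40), (SEA, LA, 40), (SEA, MIA, 40)}

{(DEN, CHI, 2), (DEN, LA, 2), (DEN, MIA, 2), (SEA, CHI, 40), (SEA, LA, 40), (SEA, MIA, 40)}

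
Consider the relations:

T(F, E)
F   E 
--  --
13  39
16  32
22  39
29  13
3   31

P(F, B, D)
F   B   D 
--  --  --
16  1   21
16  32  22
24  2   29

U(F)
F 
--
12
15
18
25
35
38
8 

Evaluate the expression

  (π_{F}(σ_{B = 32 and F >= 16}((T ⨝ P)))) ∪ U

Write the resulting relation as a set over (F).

{12, 15, 16, 18, 25, 35, 38, 8}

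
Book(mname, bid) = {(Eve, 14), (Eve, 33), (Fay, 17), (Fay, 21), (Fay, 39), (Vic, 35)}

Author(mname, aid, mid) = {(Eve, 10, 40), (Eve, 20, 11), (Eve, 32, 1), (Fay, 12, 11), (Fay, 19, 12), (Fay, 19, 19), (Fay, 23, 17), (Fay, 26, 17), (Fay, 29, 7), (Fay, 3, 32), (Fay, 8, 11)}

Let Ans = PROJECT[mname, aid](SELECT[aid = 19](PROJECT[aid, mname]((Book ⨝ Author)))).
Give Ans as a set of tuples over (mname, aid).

Natural join on mname: {(Eve, 14, 10, 40), (Eve, 14, 20, 11), (Eve, 14, 32, 1), (Eve, 33, 10, 40), (Eve, 33, 20, 11), (Eve, 33, 32, 1), (Fay, 17, 12, 11), (Fay, 17, 19, 12), (Fay, 17, 19, 19), (Fay, 17, 23, 17), (Fay, 17, 26, 17), (Fay, 17, 29, 7), (Fay, 17, 3, 32), (Fay, 17, 8, 11), (Fay, 21, 12, 11), (Fay, 21, 19, 12), (Fay, 21, 19, 19), (Fay, 21, 23, 17), (Fay, 21, 26, 17), (Fay, 21, 29, 7), (Fay, 21, 3, 32), (Fay, 21, 8, 11), (Fay, 39, 12, 11), (Fay, 39, 19, 12), (Fay, 39, 19, 19), (Fay, 39, 23, 17), (Fay, 39, 26, 17), (Fay, 39, 29, 7), (Fay, 39, 3, 32), (Fay, 39, 8, 11)}
Keep only column(s) aid, mname (20 duplicate(s) eliminated): {(10, Eve), (12, Fay), (19, Fay), (20, Eve), (23, Fay), (26, Fay), (29, Fay), (3, Fay), (32, Eve), (8, Fay)}
Filtering on aid = 19 leaves {(19, Fay)}.
Keep only column(s) mname, aid: {(Fay, 19)}

{(Fay, 19)}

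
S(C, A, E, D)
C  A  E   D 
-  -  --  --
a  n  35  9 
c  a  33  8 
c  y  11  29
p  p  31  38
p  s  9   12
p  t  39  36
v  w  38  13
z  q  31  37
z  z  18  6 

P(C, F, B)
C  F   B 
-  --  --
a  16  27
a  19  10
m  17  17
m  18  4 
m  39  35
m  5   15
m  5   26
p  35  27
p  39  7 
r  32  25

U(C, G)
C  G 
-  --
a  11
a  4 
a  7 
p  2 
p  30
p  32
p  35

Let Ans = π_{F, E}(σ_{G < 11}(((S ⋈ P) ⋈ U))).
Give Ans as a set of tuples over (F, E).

{(16, 35), (19, 35), (35, 31), (35, 39), (35, 9), (39, 31), (39, 39), (39, 9)}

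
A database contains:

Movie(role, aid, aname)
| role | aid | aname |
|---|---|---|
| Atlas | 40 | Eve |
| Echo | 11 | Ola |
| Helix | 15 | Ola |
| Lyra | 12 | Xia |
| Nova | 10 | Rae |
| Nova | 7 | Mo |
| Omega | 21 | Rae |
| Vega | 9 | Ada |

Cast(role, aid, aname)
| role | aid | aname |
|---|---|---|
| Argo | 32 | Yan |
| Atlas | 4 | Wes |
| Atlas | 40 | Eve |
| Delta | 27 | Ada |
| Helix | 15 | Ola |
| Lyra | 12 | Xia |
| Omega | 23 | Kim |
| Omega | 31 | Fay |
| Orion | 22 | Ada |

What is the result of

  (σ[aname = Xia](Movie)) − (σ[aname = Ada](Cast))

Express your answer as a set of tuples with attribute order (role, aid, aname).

Filtering on aname = Xia leaves {(Lyra, 12, Xia)}.
Filtering on aname = Ada leaves {(Delta, 27, Ada), (Orion, 22, Ada)}.
Difference: {(Lyra, 12, Xia)} with {(Delta, 27, Ada), (Orion, 22, Ada)} → {(Lyra, 12, Xia)}

{(Lyra, 12, Xia)}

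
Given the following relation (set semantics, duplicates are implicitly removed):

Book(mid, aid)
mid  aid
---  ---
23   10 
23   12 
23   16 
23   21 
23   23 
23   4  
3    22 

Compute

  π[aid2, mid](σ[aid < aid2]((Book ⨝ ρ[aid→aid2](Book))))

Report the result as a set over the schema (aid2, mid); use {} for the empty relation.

ρ[aid→aid2]: schema becomes (mid, aid2); tuples unchanged.
Joining Book and ρ[aid→aid2](Book) on mid yields {(23, 10, 10), (23, 10, 12), (23, 10, 16), (23, 10, 21), (23, 10, 23), (23, 10, 4), (23, 12, 10), (23, 12, 12), (23, 12, 16), (23, 12, 21), (23, 12, 23), (23, 12, 4), (23, 16, 10), (23, 16, 12), (23, 16, 16), (23, 16, 21), (23, 16, 23), (23, 16, 4), (23, 21, 10), (23, 21, 12), (23, 21, 16), (23, 21, 21), (23, 21, 23), (23, 21, 4), (23, 23, 10), (23, 23, 12), (23, 23, 16), (23, 23, 21), (23, 23, 23), (23, 23, 4), (23, 4, 10), (23, 4, 12), (23, 4, 16), (23, 4, 21), (23, 4, 23), (23, 4, 4), (3, 22, 22)}.
Selection aid < aid2: {(23, 10, 12), (23, 10, 16), (23, 10, 21), (23, 10, 23), (23, 12, 16), (23, 12, 21), (23, 12, 23), (23, 16, 21), (23, 16, 23), (23, 21, 23), (23, 4, 10), (23, 4, 12), (23, 4, 16), (23, 4, 21), (23, 4, 23)}
Projecting to aid2, mid (10 duplicate(s) eliminated): {(10, 23), (12, 23), (16, 23), (21, 23), (23, 23)}

{(10, 23), (12, 23), (16, 23), (21, 23), (23, 23)}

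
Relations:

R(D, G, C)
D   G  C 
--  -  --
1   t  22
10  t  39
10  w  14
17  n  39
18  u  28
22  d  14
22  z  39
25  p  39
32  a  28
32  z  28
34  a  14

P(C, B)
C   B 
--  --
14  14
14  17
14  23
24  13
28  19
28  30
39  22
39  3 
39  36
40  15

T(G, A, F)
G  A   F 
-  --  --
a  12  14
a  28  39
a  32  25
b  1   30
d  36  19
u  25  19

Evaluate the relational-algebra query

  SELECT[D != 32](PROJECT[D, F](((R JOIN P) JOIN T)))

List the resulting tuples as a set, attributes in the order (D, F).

R ⋈ P (natural join on C): {(10, t, 39, 22), (10, t, 39, 3), (10, t, 39, 36), (10, w, 14, 14), (10, w, 14, 17), (10, w, 14, 23), (17, n, 39, 22), (17, n, 39, 3), (17, n, 39, 36), (18, u, 28, 19), (18, u, 28, 30), (22, d, 14, 14), (22, d, 14, 17), (22, d, 14, 23), (22, z, 39, 22), (22, z, 39, 3), (22, z, 39, 36), (25, p, 39, 22), (25, p, 39, 3), (25, p, 39, 36), (32, a, 28, 19), (32, a, 28, 30), (32, z, 28, 19), (32, z, 28, 30), (34, a, 14, 14), (34, a, 14, 17), (34, a, 14, 23)}
(R JOIN P) ⋈ T (natural join on G): {(18, u, 28, 19, 25, 19), (18, u, 28, 30, 25, 19), (22, d, 14, 14, 36, 19), (22, d, 14, 17, 36, 19), (22, d, 14, 23, 36, 19), (32, a, 28, 19, 12, 14), (32, a, 28, 19, 28, 39), (32, a, 28, 19, 32, 25), (32, a, 28, 30, 12, 14), (32, a, 28, 30, 28, 39), (32, a, 28, 30, 32, 25), (34, a, 14, 14, 12, 14), (34, a, 14, 14, 28, 39), (34, a, 14, 14, 32, 25), (34, a, 14, 17, 12, 14), (34, a, 14, 17, 28, 39), (34, a, 14, 17, 32, 25), (34, a, 14, 23, 12, 14), (34, a, 14, 23, 28, 39), (34, a, 14, 23, 32, 25)}
π_{D, F} gives {(18, 19), (22, 19), (32, 14), (32, 25), (32, 39), (34, 14), (34, 25), (34, 39)} (12 duplicate(s) eliminated).
Filtering on D != 32 leaves {(18, 19), (22, 19), (34, 14), (34, 25), (34, 39)}.

{(18, 19), (22, 19), (34, 14), (34, 25), (34, 39)}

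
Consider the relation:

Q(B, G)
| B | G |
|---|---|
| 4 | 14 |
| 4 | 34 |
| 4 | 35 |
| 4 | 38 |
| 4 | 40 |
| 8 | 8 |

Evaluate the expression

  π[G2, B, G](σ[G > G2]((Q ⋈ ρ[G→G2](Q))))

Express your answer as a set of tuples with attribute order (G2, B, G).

{(14, 4, 34), (14, 4, 35), (14, 4, 38), (14, 4, 40), (34, 4, 35), (34, 4, 38), (34, 4, 40), (35, 4, 38), (35, 4, 40), (38, 4, 40)}

ρ[G→G2]: schema becomes (B, G2); tuples unchanged.
Q ⋈ ρ[G→G2](Q) (natural join on B): {(4, 14, 14), (4, 14, 34), (4, 14, 35), (4, 14, 38), (4, 14, 40), (4, 34, 14), (4, 34, 34), (4, 34, 35), (4, 34, 38), (4, 34, 40), (4, 35, 14), (4, 35, 34), (4, 35, 35), (4, 35, 38), (4, 35, 40), (4, 38, 14), (4, 38, 34), (4, 38, 35), (4, 38, 38), (4, 38, 40), (4, 40, 14), (4, 40, 34), (4, 40, 35), (4, 40, 38), (4, 40, 40), (8, 8, 8)}
Filtering on G > G2 leaves {(4, 34, 14), (4, 35, 14), (4, 35, 34), (4, 38, 14), (4, 38, 34), (4, 38, 35), (4, 40, 14), (4, 40, 34), (4, 40, 35), (4, 40, 38)}.
Projecting to G2, B, G: {(14, 4, 34), (14, 4, 35), (14, 4, 38), (14, 4, 40), (34, 4, 35), (34, 4, 38), (34, 4, 40), (35, 4, 38), (35, 4, 40), (38, 4, 40)}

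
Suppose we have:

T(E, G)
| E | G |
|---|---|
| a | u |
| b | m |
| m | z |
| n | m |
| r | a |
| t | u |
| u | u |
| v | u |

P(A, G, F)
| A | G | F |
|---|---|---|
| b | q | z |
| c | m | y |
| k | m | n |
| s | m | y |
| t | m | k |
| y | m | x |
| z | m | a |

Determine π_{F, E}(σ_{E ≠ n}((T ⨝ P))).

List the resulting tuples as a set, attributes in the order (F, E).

{(a, b), (k, b), (n, b), (x, b), (y, b)}

T ⋈ P (natural join on G): {(b, m, c, y), (b, m, k, n), (b, m, s, y), (b, m, t, k), (b, m, y, x), (b, m, z, a), (n, m, c, y), (n, m, k, n), (n, m, s, y), (n, m, t, k), (n, m, y, x), (n, m, z, a)}
Filtering on E ≠ n leaves {(b, m, c, y), (b, m, k, n), (b, m, s, y), (b, m, t, k), (b, m, y, x), (b, m, z, a)}.
Projecting to F, E (1 duplicate(s) eliminated): {(a, b), (k, b), (n, b), (x, b), (y, b)}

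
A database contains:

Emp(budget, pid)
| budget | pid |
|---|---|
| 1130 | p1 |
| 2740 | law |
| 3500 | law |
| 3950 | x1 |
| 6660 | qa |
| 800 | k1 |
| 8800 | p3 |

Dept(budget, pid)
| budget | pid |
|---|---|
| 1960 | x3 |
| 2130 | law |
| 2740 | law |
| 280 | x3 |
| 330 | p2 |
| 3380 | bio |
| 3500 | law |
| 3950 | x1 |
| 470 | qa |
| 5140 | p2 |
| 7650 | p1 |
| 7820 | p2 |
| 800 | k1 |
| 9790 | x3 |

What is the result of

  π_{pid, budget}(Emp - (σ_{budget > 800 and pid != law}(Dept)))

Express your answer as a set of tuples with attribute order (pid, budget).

σ[budget > 800 and pid != law]: keep tuples satisfying budget > 800 and pid != law → {(1960, x3), (3380, bio), (3950, x1), (5140, p2), (7650, p1), (7820, p2), (9790, x3)}
Taking the difference: {(1130, p1), (2740, law), (3500, law), (6660, qa), (800, k1), (8800, p3)}
Projecting to pid, budget: {(k1, 800), (law, 2740), (law, 3500), (p1, 1130), (p3, 8800), (qa, 6660)}

{(k1, 800), (law, 2740), (law, 3500), (p1, 1130), (p3, 8800), (qa, 6660)}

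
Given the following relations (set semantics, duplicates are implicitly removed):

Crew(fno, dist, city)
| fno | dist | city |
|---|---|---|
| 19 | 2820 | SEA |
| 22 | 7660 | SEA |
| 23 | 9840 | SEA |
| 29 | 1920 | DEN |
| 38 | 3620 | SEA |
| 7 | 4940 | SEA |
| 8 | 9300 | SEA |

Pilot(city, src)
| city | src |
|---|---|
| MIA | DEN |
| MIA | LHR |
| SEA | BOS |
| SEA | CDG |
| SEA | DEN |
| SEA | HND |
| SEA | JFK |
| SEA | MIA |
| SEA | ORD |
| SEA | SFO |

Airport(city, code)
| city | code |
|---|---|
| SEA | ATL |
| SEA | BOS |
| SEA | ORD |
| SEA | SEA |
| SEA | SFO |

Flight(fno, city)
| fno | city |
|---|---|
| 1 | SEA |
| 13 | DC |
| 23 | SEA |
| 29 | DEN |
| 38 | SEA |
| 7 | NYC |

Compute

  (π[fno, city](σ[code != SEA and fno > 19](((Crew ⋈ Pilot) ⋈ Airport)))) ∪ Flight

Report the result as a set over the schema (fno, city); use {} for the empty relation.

{(1, SEA), (13, DC), (22, SEA), (23, SEA), (29, DEN), (38, SEA), (7, NYC)}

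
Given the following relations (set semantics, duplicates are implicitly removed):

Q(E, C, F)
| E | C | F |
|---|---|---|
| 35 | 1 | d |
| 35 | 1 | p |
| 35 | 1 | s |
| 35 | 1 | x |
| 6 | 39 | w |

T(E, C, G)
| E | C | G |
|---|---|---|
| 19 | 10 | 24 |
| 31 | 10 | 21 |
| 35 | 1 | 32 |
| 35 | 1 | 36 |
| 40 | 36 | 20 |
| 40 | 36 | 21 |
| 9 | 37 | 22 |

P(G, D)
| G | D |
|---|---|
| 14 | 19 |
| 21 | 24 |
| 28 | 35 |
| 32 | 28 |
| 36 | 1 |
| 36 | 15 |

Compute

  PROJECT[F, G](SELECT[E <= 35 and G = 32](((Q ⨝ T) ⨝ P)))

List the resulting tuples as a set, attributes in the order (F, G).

{(d, 32), (p, 32), (s, 32), (x, 32)}

Joining Q and T on E, C yields {(35, 1, d, 32), (35, 1, d, 36), (35, 1, p, 32), (35, 1, p, 36), (35, 1, s, 32), (35, 1, s, 36), (35, 1, x, 32), (35, 1, x, 36)}.
Joining (Q ⨝ T) and P on G yields {(35, 1, d, 32, 28), (35, 1, d, 36, 1), (35, 1, d, 36, 15), (35, 1, p, 32, 28), (35, 1, p, 36, 1), (35, 1, p, 36, 15), (35, 1, s, 32, 28), (35, 1, s, 36, 1), (35, 1, s, 36, 15), (35, 1, x, 32, 28), (35, 1, x, 36, 1), (35, 1, x, 36, 15)}.
Apply σ_{E <= 35 and G = 32}; surviving tuples: {(35, 1, d, 32, 28), (35, 1, p, 32, 28), (35, 1, s, 32, 28), (35, 1, x, 32, 28)}
π_{F, G} gives {(d, 32), (p, 32), (s, 32), (x, 32)}.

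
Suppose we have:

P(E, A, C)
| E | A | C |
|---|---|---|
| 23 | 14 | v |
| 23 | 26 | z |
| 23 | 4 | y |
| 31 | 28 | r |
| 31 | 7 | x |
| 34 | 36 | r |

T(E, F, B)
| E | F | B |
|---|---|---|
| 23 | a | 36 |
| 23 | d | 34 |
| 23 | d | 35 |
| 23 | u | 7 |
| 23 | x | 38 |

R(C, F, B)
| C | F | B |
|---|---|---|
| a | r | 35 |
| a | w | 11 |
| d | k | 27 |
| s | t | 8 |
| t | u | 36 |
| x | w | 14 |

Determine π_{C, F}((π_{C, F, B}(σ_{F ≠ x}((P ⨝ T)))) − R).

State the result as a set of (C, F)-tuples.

{(v, a), (v, d), (v, u), (y, a), (y, d), (y, u), (z, a), (z, d), (z, u)}

P ⋈ T (natural join on E): {(23, 14, v, a, 36), (23, 14, v, d, 34), (23, 14, v, d, 35), (23, 14, v, u, 7), (23, 14, v, x, 38), (23, 26, z, a, 36), (23, 26, z, d, 34), (23, 26, z, d, 35), (23, 26, z, u, 7), (23, 26, z, x, 38), (23, 4, y, a, 36), (23, 4, y, d, 34), (23, 4, y, d, 35), (23, 4, y, u, 7), (23, 4, y, x, 38)}
Apply σ_{F ≠ x}; surviving tuples: {(23, 14, v, a, 36), (23, 14, v, d, 34), (23, 14, v, d, 35), (23, 14, v, u, 7), (23, 26, z, a, 36), (23, 26, z, d, 34), (23, 26, z, d, 35), (23, 26, z, u, 7), (23, 4, y, a, 36), (23, 4, y, d, 34), (23, 4, y, d, 35), (23, 4, y, u, 7)}
π[C, F, B]: project onto (C, F, B) → {(v, a, 36), (v, d, 34), (v, d, 35), (v, u, 7), (y, a, 36), (y, d, 34), (y, d, 35), (y, u, 7), (z, a, 36), (z, d, 34), (z, d, 35), (z, u, 7)}
Difference: {(v, a, 36), (v, d, 34), (v, d, 35), (v, u, 7), (y, a, 36), (y, d, 34), (y, d, 35), (y, u, 7), (z, a, 36), (z, d, 34), (z, d, 35), (z, u, 7)} with {(a, r, 35), (a, w, 11), (d, k, 27), (s, t, 8), (t, u, 36), (x, w, 14)} → {(v, a, 36), (v, d, 34), (v, d, 35), (v, u, 7), (y, a, 36), (y, d, 34), (y, d, 35), (y, u, 7), (z, a, 36), (z, d, 34), (z, d, 35), (z, u, 7)}
π[C, F]: project onto (C, F) (3 duplicate(s) eliminated) → {(v, a), (v, d), (v, u), (y, a), (y, d), (y, u), (z, a), (z, d), (z, u)}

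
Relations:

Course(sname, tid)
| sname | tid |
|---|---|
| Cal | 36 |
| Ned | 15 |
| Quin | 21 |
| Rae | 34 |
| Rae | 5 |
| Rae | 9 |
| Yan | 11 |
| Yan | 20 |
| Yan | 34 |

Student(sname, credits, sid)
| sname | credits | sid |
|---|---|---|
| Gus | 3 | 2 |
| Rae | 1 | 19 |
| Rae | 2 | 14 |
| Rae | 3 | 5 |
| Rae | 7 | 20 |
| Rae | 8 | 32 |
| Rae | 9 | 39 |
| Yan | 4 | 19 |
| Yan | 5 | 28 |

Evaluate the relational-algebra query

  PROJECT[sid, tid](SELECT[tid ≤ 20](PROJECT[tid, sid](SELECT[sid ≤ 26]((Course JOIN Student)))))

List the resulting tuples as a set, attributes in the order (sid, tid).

Course ⋈ Student (natural join on sname): {(Rae, 34, 1, 19), (Rae, 34, 2, 14), (Rae, 34, 3, 5), (Rae, 34, 7, 20), (Rae, 34, 8, 32), (Rae, 34, 9, 39), (Rae, 5, 1, 19), (Rae, 5, 2, 14), (Rae, 5, 3, 5), (Rae, 5, 7, 20), (Rae, 5, 8, 32), (Rae, 5, 9, 39), (Rae, 9, 1, 19), (Rae, 9, 2, 14), (Rae, 9, 3, 5), (Rae, 9, 7, 20), (Rae, 9, 8, 32), (Rae, 9, 9, 39), (Yan, 11, 4, 19), (Yan, 11, 5, 28), (Yan, 20, 4, 19), (Yan, 20, 5, 28), (Yan, 34, 4, 19), (Yan, 34, 5, 28)}
Selection sid ≤ 26: {(Rae, 34, 1, 19), (Rae, 34, 2, 14), (Rae, 34, 3, 5), (Rae, 34, 7, 20), (Rae, 5, 1, 19), (Rae, 5, 2, 14), (Rae, 5, 3, 5), (Rae, 5, 7, 20), (Rae, 9, 1, 19), (Rae, 9, 2, 14), (Rae, 9, 3, 5), (Rae, 9, 7, 20), (Yan, 11, 4, 19), (Yan, 20, 4, 19), (Yan, 34, 4, 19)}
Projecting to tid, sid (1 duplicate(s) eliminated): {(11, 19), (20, 19), (34, 14), (34, 19), (34, 20), (34, 5), (5, 14), (5, 19), (5, 20), (5, 5), (9, 14), (9, 19), (9, 20), (9, 5)}
Selection tid ≤ 20: {(11, 19), (20, 19), (5, 14), (5, 19), (5, 20), (5, 5), (9, 14), (9, 19), (9, 20), (9, 5)}
Projecting to sid, tid: {(14, 5), (14, 9), (19, 11), (19, 20), (19, 5), (19, 9), (20, 5), (20, 9), (5, 5), (5, 9)}

{(14, 5), (14, 9), (19, 11), (19, 20), (19, 5), (19, 9), (20, 5), (20, 9), (5, 5), (5, 9)}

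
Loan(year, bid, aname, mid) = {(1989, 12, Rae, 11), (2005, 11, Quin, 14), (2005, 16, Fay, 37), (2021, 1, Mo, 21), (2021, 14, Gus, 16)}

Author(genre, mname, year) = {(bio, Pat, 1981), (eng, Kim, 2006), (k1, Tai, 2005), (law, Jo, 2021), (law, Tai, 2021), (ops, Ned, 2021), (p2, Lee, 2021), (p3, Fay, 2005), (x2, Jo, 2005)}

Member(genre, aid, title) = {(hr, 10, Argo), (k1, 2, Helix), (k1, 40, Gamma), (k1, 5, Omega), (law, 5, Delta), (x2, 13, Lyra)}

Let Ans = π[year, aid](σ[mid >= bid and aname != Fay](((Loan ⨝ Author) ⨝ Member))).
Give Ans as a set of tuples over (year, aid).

Natural join on year: {(2005, 11, Quin, 14, k1, Tai), (2005, 11, Quin, 14, p3, Fay), (2005, 11, Quin, 14, x2, Jo), (2005, 16, Fay, 37, k1, Tai), (2005, 16, Fay, 37, p3, Fay), (2005, 16, Fay, 37, x2, Jo), (2021, 1, Mo, 21, law, Jo), (2021, 1, Mo, 21, law, Tai), (2021, 1, Mo, 21, ops, Ned), (2021, 1, Mo, 21, p2, Lee), (2021, 14, Gus, 16, law, Jo), (2021, 14, Gus, 16, law, Tai), (2021, 14, Gus, 16, ops, Ned), (2021, 14, Gus, 16, p2, Lee)}
Natural join on genre: {(2005, 11, Quin, 14, k1, Tai, 2, Helix), (2005, 11, Quin, 14, k1, Tai, 40, Gamma), (2005, 11, Quin, 14, k1, Tai, 5, Omega), (2005, 11, Quin, 14, x2, Jo, 13, Lyra), (2005, 16, Fay, 37, k1, Tai, 2, Helix), (2005, 16, Fay, 37, k1, Tai, 40, Gamma), (2005, 16, Fay, 37, k1, Tai, 5, Omega), (2005, 16, Fay, 37, x2, Jo, 13, Lyra), (2021, 1, Mo, 21, law, Jo, 5, Delta), (2021, 1, Mo, 21, law, Tai, 5, Delta), (2021, 14, Gus, 16, law, Jo, 5, Delta), (2021, 14, Gus, 16, law, Tai, 5, Delta)}
Selection mid >= bid and aname != Fay: {(2005, 11, Quin, 14, k1, Tai, 2, Helix), (2005, 11, Quin, 14, k1, Tai, 40, Gamma), (2005, 11, Quin, 14, k1, Tai, 5, Omega), (2005, 11, Quin, 14, x2, Jo, 13, Lyra), (2021, 1, Mo, 21, law, Jo, 5, Delta), (2021, 1, Mo, 21, law, Tai, 5, Delta), (2021, 14, Gus, 16, law, Jo, 5, Delta), (2021, 14, Gus, 16, law, Tai, 5, Delta)}
π_{year, aid} gives {(2005, 13), (2005, 2), (2005, 40), (2005, 5), (2021, 5)} (3 duplicate(s) eliminated).

{(2005, 13), (2005, 2), (2005, 40), (2005, 5), (2021, 5)}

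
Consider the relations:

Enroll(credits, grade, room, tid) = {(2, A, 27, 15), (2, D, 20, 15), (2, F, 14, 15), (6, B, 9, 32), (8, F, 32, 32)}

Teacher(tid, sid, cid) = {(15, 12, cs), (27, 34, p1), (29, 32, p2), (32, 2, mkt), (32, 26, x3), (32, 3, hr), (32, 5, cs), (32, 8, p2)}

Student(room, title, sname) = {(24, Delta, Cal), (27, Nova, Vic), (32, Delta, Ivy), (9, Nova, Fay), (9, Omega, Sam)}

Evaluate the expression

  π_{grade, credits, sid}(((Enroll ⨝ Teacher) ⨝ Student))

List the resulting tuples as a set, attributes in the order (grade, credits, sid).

{(A, 2, 12), (B, 6, 2), (B, 6, 26), (B, 6, 3), (B, 6, 5), (B, 6, 8), (F, 8, 2), (F, 8, 26), (F, 8, 3), (F, 8, 5), (F, 8, 8)}

Joining Enroll and Teacher on tid yields {(2, A, 27, 15, 12, cs), (2, D, 20, 15, 12, cs), (2, F, 14, 15, 12, cs), (6, B, 9, 32, 2, mkt), (6, B, 9, 32, 26, x3), (6, B, 9, 32, 3, hr), (6, B, 9, 32, 5, cs), (6, B, 9, 32, 8, p2), (8, F, 32, 32, 2, mkt), (8, F, 32, 32, 26, x3), (8, F, 32, 32, 3, hr), (8, F, 32, 32, 5, cs), (8, F, 32, 32, 8, p2)}.
Joining (Enroll ⨝ Teacher) and Student on room yields {(2, A, 27, 15, 12, cs, Nova, Vic), (6, B, 9, 32, 2, mkt, Nova, Fay), (6, B, 9, 32, 2, mkt, Omega, Sam), (6, B, 9, 32, 26, x3, Nova, Fay), (6, B, 9, 32, 26, x3, Omega, Sam), (6, B, 9, 32, 3, hr, Nova, Fay), (6, B, 9, 32, 3, hr, Omega, Sam), (6, B, 9, 32, 5, cs, Nova, Fay), (6, B, 9, 32, 5, cs, Omega, Sam), (6, B, 9, 32, 8, p2, Nova, Fay), (6, B, 9, 32, 8, p2, Omega, Sam), (8, F, 32, 32, 2, mkt, Delta, Ivy), (8, F, 32, 32, 26, x3, Delta, Ivy), (8, F, 32, 32, 3, hr, Delta, Ivy), (8, F, 32, 32, 5, cs, Delta, Ivy), (8, F, 32, 32, 8, p2, Delta, Ivy)}.
Keep only column(s) grade, credits, sid (5 duplicate(s) eliminated): {(A, 2, 12), (B, 6, 2), (B, 6, 26), (B, 6, 3), (B, 6, 5), (B, 6, 8), (F, 8, 2), (F, 8, 26), (F, 8, 3), (F, 8, 5), (F, 8, 8)}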